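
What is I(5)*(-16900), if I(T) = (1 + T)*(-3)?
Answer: 304200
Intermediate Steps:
I(T) = -3 - 3*T
I(5)*(-16900) = (-3 - 3*5)*(-16900) = (-3 - 15)*(-16900) = -18*(-16900) = 304200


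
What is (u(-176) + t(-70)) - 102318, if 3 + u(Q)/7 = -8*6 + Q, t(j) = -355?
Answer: -104262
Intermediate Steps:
u(Q) = -357 + 7*Q (u(Q) = -21 + 7*(-8*6 + Q) = -21 + 7*(-48 + Q) = -21 + (-336 + 7*Q) = -357 + 7*Q)
(u(-176) + t(-70)) - 102318 = ((-357 + 7*(-176)) - 355) - 102318 = ((-357 - 1232) - 355) - 102318 = (-1589 - 355) - 102318 = -1944 - 102318 = -104262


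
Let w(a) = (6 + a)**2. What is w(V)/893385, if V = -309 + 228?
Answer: 125/19853 ≈ 0.0062963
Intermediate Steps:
V = -81
w(V)/893385 = (6 - 81)**2/893385 = (-75)**2*(1/893385) = 5625*(1/893385) = 125/19853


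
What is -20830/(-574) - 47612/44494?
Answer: 224870183/6384889 ≈ 35.219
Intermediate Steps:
-20830/(-574) - 47612/44494 = -20830*(-1/574) - 47612*1/44494 = 10415/287 - 23806/22247 = 224870183/6384889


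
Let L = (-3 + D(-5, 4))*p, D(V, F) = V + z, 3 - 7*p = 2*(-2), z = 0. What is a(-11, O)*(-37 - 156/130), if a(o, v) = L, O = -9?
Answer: 1528/5 ≈ 305.60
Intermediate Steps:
p = 1 (p = 3/7 - 2*(-2)/7 = 3/7 - ⅐*(-4) = 3/7 + 4/7 = 1)
D(V, F) = V (D(V, F) = V + 0 = V)
L = -8 (L = (-3 - 5)*1 = -8*1 = -8)
a(o, v) = -8
a(-11, O)*(-37 - 156/130) = -8*(-37 - 156/130) = -8*(-37 - 156*1/130) = -8*(-37 - 6/5) = -8*(-191/5) = 1528/5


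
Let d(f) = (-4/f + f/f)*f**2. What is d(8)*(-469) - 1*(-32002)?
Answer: 16994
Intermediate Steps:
d(f) = f**2*(1 - 4/f) (d(f) = (-4/f + 1)*f**2 = (1 - 4/f)*f**2 = f**2*(1 - 4/f))
d(8)*(-469) - 1*(-32002) = (8*(-4 + 8))*(-469) - 1*(-32002) = (8*4)*(-469) + 32002 = 32*(-469) + 32002 = -15008 + 32002 = 16994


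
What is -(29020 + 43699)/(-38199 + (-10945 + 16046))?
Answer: 72719/33098 ≈ 2.1971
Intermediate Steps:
-(29020 + 43699)/(-38199 + (-10945 + 16046)) = -72719/(-38199 + 5101) = -72719/(-33098) = -72719*(-1)/33098 = -1*(-72719/33098) = 72719/33098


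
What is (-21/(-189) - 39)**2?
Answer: 122500/81 ≈ 1512.3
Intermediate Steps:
(-21/(-189) - 39)**2 = (-21*(-1/189) - 39)**2 = (1/9 - 39)**2 = (-350/9)**2 = 122500/81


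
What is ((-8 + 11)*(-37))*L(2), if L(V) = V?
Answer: -222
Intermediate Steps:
((-8 + 11)*(-37))*L(2) = ((-8 + 11)*(-37))*2 = (3*(-37))*2 = -111*2 = -222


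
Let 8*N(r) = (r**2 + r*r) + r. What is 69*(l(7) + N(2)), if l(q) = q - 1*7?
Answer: 345/4 ≈ 86.250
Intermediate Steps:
N(r) = r**2/4 + r/8 (N(r) = ((r**2 + r*r) + r)/8 = ((r**2 + r**2) + r)/8 = (2*r**2 + r)/8 = (r + 2*r**2)/8 = r**2/4 + r/8)
l(q) = -7 + q (l(q) = q - 7 = -7 + q)
69*(l(7) + N(2)) = 69*((-7 + 7) + (1/8)*2*(1 + 2*2)) = 69*(0 + (1/8)*2*(1 + 4)) = 69*(0 + (1/8)*2*5) = 69*(0 + 5/4) = 69*(5/4) = 345/4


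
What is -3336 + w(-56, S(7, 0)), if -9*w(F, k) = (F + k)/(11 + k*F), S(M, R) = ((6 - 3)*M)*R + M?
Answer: -11439193/3429 ≈ -3336.0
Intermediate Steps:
S(M, R) = M + 3*M*R (S(M, R) = (3*M)*R + M = 3*M*R + M = M + 3*M*R)
w(F, k) = -(F + k)/(9*(11 + F*k)) (w(F, k) = -(F + k)/(9*(11 + k*F)) = -(F + k)/(9*(11 + F*k)))
-3336 + w(-56, S(7, 0)) = -3336 + (-1*(-56) - 7*(1 + 3*0))/(9*(11 - 392*(1 + 3*0))) = -3336 + (56 - 7*(1 + 0))/(9*(11 - 392*(1 + 0))) = -3336 + (56 - 7)/(9*(11 - 392)) = -3336 + (⅑)*49/(-381) = -3336 + (⅑)*(-1/381)*49 = -3336 - 49/3429 = -11439193/3429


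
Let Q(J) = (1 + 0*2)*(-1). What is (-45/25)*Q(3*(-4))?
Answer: 9/5 ≈ 1.8000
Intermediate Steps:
Q(J) = -1 (Q(J) = (1 + 0)*(-1) = 1*(-1) = -1)
(-45/25)*Q(3*(-4)) = -45/25*(-1) = -45*1/25*(-1) = -9/5*(-1) = 9/5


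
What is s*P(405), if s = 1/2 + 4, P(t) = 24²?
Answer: 2592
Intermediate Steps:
P(t) = 576
s = 9/2 (s = 1*(½) + 4 = ½ + 4 = 9/2 ≈ 4.5000)
s*P(405) = (9/2)*576 = 2592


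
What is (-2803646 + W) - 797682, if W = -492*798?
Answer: -3993944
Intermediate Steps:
W = -392616
(-2803646 + W) - 797682 = (-2803646 - 392616) - 797682 = -3196262 - 797682 = -3993944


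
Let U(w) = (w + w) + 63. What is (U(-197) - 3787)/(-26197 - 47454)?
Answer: 4118/73651 ≈ 0.055912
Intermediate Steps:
U(w) = 63 + 2*w (U(w) = 2*w + 63 = 63 + 2*w)
(U(-197) - 3787)/(-26197 - 47454) = ((63 + 2*(-197)) - 3787)/(-26197 - 47454) = ((63 - 394) - 3787)/(-73651) = (-331 - 3787)*(-1/73651) = -4118*(-1/73651) = 4118/73651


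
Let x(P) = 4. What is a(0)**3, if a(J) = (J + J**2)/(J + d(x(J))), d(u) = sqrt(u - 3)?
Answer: 0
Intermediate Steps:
d(u) = sqrt(-3 + u)
a(J) = (J + J**2)/(1 + J) (a(J) = (J + J**2)/(J + sqrt(-3 + 4)) = (J + J**2)/(J + sqrt(1)) = (J + J**2)/(J + 1) = (J + J**2)/(1 + J))
a(0)**3 = 0**3 = 0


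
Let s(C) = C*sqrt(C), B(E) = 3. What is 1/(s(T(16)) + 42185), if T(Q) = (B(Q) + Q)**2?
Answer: 1/49044 ≈ 2.0390e-5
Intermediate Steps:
T(Q) = (3 + Q)**2
s(C) = C**(3/2)
1/(s(T(16)) + 42185) = 1/(((3 + 16)**2)**(3/2) + 42185) = 1/((19**2)**(3/2) + 42185) = 1/(361**(3/2) + 42185) = 1/(6859 + 42185) = 1/49044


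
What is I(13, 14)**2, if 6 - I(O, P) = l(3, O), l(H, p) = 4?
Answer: 4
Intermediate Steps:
I(O, P) = 2 (I(O, P) = 6 - 1*4 = 6 - 4 = 2)
I(13, 14)**2 = 2**2 = 4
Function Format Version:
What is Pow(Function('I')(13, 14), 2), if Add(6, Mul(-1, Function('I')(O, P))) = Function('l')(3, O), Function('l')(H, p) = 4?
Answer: 4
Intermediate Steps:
Function('I')(O, P) = 2 (Function('I')(O, P) = Add(6, Mul(-1, 4)) = Add(6, -4) = 2)
Pow(Function('I')(13, 14), 2) = Pow(2, 2) = 4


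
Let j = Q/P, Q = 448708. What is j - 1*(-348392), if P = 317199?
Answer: 110510042716/317199 ≈ 3.4839e+5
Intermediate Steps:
j = 448708/317199 ≈ 1.4146
j - 1*(-348392) = 448708/317199 - 1*(-348392) = 448708/317199 + 348392 = 110510042716/317199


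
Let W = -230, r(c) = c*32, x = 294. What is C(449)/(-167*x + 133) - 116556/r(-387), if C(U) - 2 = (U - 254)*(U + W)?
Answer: 61646203/7218840 ≈ 8.5396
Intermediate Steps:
r(c) = 32*c
C(U) = 2 + (-254 + U)*(-230 + U) (C(U) = 2 + (U - 254)*(U - 230) = 2 + (-254 + U)*(-230 + U))
C(449)/(-167*x + 133) - 116556/r(-387) = (58422 + 449² - 484*449)/(-167*294 + 133) - 116556/(32*(-387)) = (58422 + 201601 - 217316)/(-49098 + 133) - 116556/(-12384) = 42707/(-48965) - 116556*(-1/12384) = 42707*(-1/48965) + 9713/1032 = -6101/6995 + 9713/1032 = 61646203/7218840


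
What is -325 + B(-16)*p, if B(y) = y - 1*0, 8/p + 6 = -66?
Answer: -2909/9 ≈ -323.22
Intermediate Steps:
p = -1/9 (p = 8/(-6 - 66) = 8/(-72) = 8*(-1/72) = -1/9 ≈ -0.11111)
B(y) = y (B(y) = y + 0 = y)
-325 + B(-16)*p = -325 - 16*(-1/9) = -325 + 16/9 = -2909/9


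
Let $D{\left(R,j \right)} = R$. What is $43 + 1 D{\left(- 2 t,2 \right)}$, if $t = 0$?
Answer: $43$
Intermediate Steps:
$43 + 1 D{\left(- 2 t,2 \right)} = 43 + 1 \left(\left(-2\right) 0\right) = 43 + 1 \cdot 0 = 43 + 0 = 43$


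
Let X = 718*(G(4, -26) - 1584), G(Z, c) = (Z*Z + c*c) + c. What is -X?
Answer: 659124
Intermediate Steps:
G(Z, c) = c + Z² + c² (G(Z, c) = (Z² + c²) + c = c + Z² + c²)
X = -659124 (X = 718*((-26 + 4² + (-26)²) - 1584) = 718*((-26 + 16 + 676) - 1584) = 718*(666 - 1584) = 718*(-918) = -659124)
-X = -1*(-659124) = 659124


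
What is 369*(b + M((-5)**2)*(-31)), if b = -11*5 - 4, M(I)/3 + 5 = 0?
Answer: 149814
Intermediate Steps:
M(I) = -15 (M(I) = -15 + 3*0 = -15 + 0 = -15)
b = -59 (b = -55 - 4 = -59)
369*(b + M((-5)**2)*(-31)) = 369*(-59 - 15*(-31)) = 369*(-59 + 465) = 369*406 = 149814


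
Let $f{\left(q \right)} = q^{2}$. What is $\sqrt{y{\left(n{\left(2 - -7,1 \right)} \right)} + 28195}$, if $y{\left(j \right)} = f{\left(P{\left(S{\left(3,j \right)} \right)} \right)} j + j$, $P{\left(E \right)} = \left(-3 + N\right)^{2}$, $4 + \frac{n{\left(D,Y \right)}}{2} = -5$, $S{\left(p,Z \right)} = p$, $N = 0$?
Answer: $\sqrt{26719} \approx 163.46$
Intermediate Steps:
$n{\left(D,Y \right)} = -18$ ($n{\left(D,Y \right)} = -8 + 2 \left(-5\right) = -8 - 10 = -18$)
$P{\left(E \right)} = 9$ ($P{\left(E \right)} = \left(-3 + 0\right)^{2} = \left(-3\right)^{2} = 9$)
$y{\left(j \right)} = 82 j$ ($y{\left(j \right)} = 9^{2} j + j = 81 j + j = 82 j$)
$\sqrt{y{\left(n{\left(2 - -7,1 \right)} \right)} + 28195} = \sqrt{82 \left(-18\right) + 28195} = \sqrt{-1476 + 28195} = \sqrt{26719}$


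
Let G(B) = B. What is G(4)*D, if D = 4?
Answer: 16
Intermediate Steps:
G(4)*D = 4*4 = 16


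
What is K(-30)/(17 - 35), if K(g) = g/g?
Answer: -1/18 ≈ -0.055556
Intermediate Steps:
K(g) = 1
K(-30)/(17 - 35) = 1/(17 - 35) = 1/(-18) = -1/18*1 = -1/18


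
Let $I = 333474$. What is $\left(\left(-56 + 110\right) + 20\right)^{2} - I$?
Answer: $-327998$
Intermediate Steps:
$\left(\left(-56 + 110\right) + 20\right)^{2} - I = \left(\left(-56 + 110\right) + 20\right)^{2} - 333474 = \left(54 + 20\right)^{2} - 333474 = 74^{2} - 333474 = 5476 - 333474 = -327998$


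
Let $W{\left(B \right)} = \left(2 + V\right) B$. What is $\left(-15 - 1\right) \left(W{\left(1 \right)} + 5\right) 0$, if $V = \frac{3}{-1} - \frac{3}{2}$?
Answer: $0$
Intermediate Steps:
$V = - \frac{9}{2}$ ($V = 3 \left(-1\right) - \frac{3}{2} = -3 - \frac{3}{2} = - \frac{9}{2} \approx -4.5$)
$W{\left(B \right)} = - \frac{5 B}{2}$ ($W{\left(B \right)} = \left(2 - \frac{9}{2}\right) B = - \frac{5 B}{2}$)
$\left(-15 - 1\right) \left(W{\left(1 \right)} + 5\right) 0 = \left(-15 - 1\right) \left(\left(- \frac{5}{2}\right) 1 + 5\right) 0 = - 16 \left(- \frac{5}{2} + 5\right) 0 = - 16 \cdot \frac{5}{2} \cdot 0 = \left(-16\right) 0 = 0$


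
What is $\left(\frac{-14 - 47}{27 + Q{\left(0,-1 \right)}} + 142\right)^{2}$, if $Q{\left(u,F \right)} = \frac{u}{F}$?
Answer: $\frac{14235529}{729} \approx 19527.0$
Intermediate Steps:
$\left(\frac{-14 - 47}{27 + Q{\left(0,-1 \right)}} + 142\right)^{2} = \left(\frac{-14 - 47}{27 + \frac{0}{-1}} + 142\right)^{2} = \left(- \frac{61}{27 + 0 \left(-1\right)} + 142\right)^{2} = \left(- \frac{61}{27 + 0} + 142\right)^{2} = \left(- \frac{61}{27} + 142\right)^{2} = \left(\frac{3773}{27}\right)^{2} = \frac{14235529}{729}$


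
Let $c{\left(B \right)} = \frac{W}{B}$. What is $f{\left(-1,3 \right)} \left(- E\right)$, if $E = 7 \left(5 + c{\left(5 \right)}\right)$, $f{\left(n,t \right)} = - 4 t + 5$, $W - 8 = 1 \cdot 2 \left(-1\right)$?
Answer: $\frac{1519}{5} \approx 303.8$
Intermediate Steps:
$W = 6$ ($W = 8 + 1 \cdot 2 \left(-1\right) = 8 + 2 \left(-1\right) = 8 - 2 = 6$)
$c{\left(B \right)} = \frac{6}{B}$
$f{\left(n,t \right)} = 5 - 4 t$
$E = \frac{217}{5}$ ($E = 7 \left(5 + \frac{6}{5}\right) = 7 \cdot \frac{31}{5} = \frac{217}{5} \approx 43.4$)
$f{\left(-1,3 \right)} \left(- E\right) = \left(5 - 12\right) \left(\left(-1\right) \frac{217}{5}\right) = \left(5 - 12\right) \left(- \frac{217}{5}\right) = \left(-7\right) \left(- \frac{217}{5}\right) = \frac{1519}{5}$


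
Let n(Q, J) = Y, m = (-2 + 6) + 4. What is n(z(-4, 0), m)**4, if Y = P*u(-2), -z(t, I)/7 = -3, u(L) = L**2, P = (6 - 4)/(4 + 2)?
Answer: 256/81 ≈ 3.1605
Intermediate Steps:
P = 1/3 (P = 2/6 = 2*(1/6) = 1/3 ≈ 0.33333)
z(t, I) = 21 (z(t, I) = -7*(-3) = 21)
m = 8 (m = 4 + 4 = 8)
Y = 4/3 (Y = (1/3)*(-2)**2 = (1/3)*4 = 4/3 ≈ 1.3333)
n(Q, J) = 4/3
n(z(-4, 0), m)**4 = (4/3)**4 = 256/81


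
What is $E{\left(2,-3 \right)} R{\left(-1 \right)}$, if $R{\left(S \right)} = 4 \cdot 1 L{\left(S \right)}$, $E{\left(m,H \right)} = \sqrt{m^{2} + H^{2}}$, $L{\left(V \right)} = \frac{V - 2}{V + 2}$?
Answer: $- 12 \sqrt{13} \approx -43.267$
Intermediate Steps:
$L{\left(V \right)} = \frac{-2 + V}{2 + V}$
$E{\left(m,H \right)} = \sqrt{H^{2} + m^{2}}$
$R{\left(S \right)} = \frac{4 \left(-2 + S\right)}{2 + S}$ ($R{\left(S \right)} = 4 \cdot 1 \frac{-2 + S}{2 + S} = 4 \frac{-2 + S}{2 + S} = \frac{4 \left(-2 + S\right)}{2 + S}$)
$E{\left(2,-3 \right)} R{\left(-1 \right)} = \sqrt{\left(-3\right)^{2} + 2^{2}} \frac{4 \left(-2 - 1\right)}{2 - 1} = \sqrt{9 + 4} \cdot 4 \cdot 1^{-1} \left(-3\right) = \sqrt{13} \cdot 4 \cdot 1 \left(-3\right) = \sqrt{13} \left(-12\right) = - 12 \sqrt{13}$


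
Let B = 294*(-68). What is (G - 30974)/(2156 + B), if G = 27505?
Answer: 3469/17836 ≈ 0.19449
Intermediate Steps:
B = -19992
(G - 30974)/(2156 + B) = (27505 - 30974)/(2156 - 19992) = -3469/(-17836) = -3469*(-1/17836) = 3469/17836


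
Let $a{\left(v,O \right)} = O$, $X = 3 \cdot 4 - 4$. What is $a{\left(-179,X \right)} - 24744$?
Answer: $-24736$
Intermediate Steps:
$X = 8$ ($X = 12 - 4 = 8$)
$a{\left(-179,X \right)} - 24744 = 8 - 24744 = -24736$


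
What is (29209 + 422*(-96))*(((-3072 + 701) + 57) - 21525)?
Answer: 269452217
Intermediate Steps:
(29209 + 422*(-96))*(((-3072 + 701) + 57) - 21525) = (29209 - 40512)*((-2371 + 57) - 21525) = -11303*(-2314 - 21525) = -11303*(-23839) = 269452217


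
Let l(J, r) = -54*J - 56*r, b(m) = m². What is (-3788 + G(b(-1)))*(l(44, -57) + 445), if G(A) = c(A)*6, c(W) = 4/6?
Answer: -4771624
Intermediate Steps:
c(W) = ⅔ (c(W) = 4*(⅙) = ⅔)
G(A) = 4 (G(A) = (⅔)*6 = 4)
l(J, r) = -56*r - 54*J
(-3788 + G(b(-1)))*(l(44, -57) + 445) = (-3788 + 4)*((-56*(-57) - 54*44) + 445) = -3784*((3192 - 2376) + 445) = -3784*(816 + 445) = -3784*1261 = -4771624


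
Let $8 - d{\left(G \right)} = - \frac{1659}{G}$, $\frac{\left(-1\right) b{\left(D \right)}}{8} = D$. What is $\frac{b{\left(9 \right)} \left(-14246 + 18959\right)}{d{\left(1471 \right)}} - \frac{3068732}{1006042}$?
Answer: $- \frac{251110202128658}{6754062967} \approx -37179.0$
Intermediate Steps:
$b{\left(D \right)} = - 8 D$
$d{\left(G \right)} = 8 + \frac{1659}{G}$ ($d{\left(G \right)} = 8 - - \frac{1659}{G} = 8 + \frac{1659}{G}$)
$\frac{b{\left(9 \right)} \left(-14246 + 18959\right)}{d{\left(1471 \right)}} - \frac{3068732}{1006042} = \frac{\left(-8\right) 9 \left(-14246 + 18959\right)}{8 + \frac{1659}{1471}} - \frac{3068732}{1006042} = \frac{\left(-72\right) 4713}{8 + 1659 \cdot \frac{1}{1471}} - \frac{1534366}{503021} = - \frac{339336}{8 + \frac{1659}{1471}} - \frac{1534366}{503021} = - \frac{339336}{\frac{13427}{1471}} - \frac{1534366}{503021} = \left(-339336\right) \frac{1471}{13427} - \frac{1534366}{503021} = - \frac{499163256}{13427} - \frac{1534366}{503021} = - \frac{251110202128658}{6754062967}$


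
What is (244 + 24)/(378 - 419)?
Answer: -268/41 ≈ -6.5366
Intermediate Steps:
(244 + 24)/(378 - 419) = 268/(-41) = 268*(-1/41) = -268/41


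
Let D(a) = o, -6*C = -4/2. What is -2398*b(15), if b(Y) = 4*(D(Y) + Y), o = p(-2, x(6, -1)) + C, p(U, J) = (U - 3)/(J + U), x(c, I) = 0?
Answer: -513172/3 ≈ -1.7106e+5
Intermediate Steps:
p(U, J) = (-3 + U)/(J + U)
C = ⅓ (C = -(-2)/(3*2) = -⅙*(-2) = ⅓ ≈ 0.33333)
o = 17/6 (o = (-3 - 2)/(0 - 2) + ⅓ = -5/(-2) + ⅓ = -½*(-5) + ⅓ = 5/2 + ⅓ = 17/6 ≈ 2.8333)
D(a) = 17/6
b(Y) = 34/3 + 4*Y (b(Y) = 4*(17/6 + Y) = 34/3 + 4*Y)
-2398*b(15) = -2398*(34/3 + 4*15) = -2398*(34/3 + 60) = -2398*214/3 = -513172/3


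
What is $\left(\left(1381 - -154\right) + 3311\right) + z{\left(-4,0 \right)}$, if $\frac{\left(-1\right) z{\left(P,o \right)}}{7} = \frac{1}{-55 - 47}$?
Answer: $\frac{494299}{102} \approx 4846.1$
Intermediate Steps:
$z{\left(P,o \right)} = \frac{7}{102}$ ($z{\left(P,o \right)} = - \frac{7}{-55 - 47} = - \frac{7}{-102} = \left(-7\right) \left(- \frac{1}{102}\right) = \frac{7}{102}$)
$\left(\left(1381 - -154\right) + 3311\right) + z{\left(-4,0 \right)} = \left(\left(1381 - -154\right) + 3311\right) + \frac{7}{102} = \left(\left(1381 + 154\right) + 3311\right) + \frac{7}{102} = \left(1535 + 3311\right) + \frac{7}{102} = 4846 + \frac{7}{102} = \frac{494299}{102}$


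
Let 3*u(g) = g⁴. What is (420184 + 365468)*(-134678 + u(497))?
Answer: 15978339503436548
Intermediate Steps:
u(g) = g⁴/3
(420184 + 365468)*(-134678 + u(497)) = (420184 + 365468)*(-134678 + (⅓)*497⁴) = 785652*(-134678 + (⅓)*61013446081) = 785652*(-134678 + 61013446081/3) = 785652*(61013042047/3) = 15978339503436548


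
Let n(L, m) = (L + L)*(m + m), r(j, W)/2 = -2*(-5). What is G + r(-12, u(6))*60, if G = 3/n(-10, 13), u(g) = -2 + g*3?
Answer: 623997/520 ≈ 1200.0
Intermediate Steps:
u(g) = -2 + 3*g
r(j, W) = 20 (r(j, W) = 2*(-2*(-5)) = 2*10 = 20)
n(L, m) = 4*L*m (n(L, m) = (2*L)*(2*m) = 4*L*m)
G = -3/520 (G = 3/((4*(-10)*13)) = 3/(-520) = 3*(-1/520) = -3/520 ≈ -0.0057692)
G + r(-12, u(6))*60 = -3/520 + 20*60 = -3/520 + 1200 = 623997/520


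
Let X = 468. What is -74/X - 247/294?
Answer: -5723/5733 ≈ -0.99826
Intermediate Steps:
-74/X - 247/294 = -74/468 - 247/294 = -74*1/468 - 247*1/294 = -37/234 - 247/294 = -5723/5733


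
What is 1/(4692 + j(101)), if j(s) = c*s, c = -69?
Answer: -1/2277 ≈ -0.00043917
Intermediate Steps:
j(s) = -69*s
1/(4692 + j(101)) = 1/(4692 - 69*101) = 1/(4692 - 6969) = 1/(-2277) = -1/2277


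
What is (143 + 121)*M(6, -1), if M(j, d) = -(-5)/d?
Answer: -1320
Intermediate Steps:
M(j, d) = 5/d
(143 + 121)*M(6, -1) = (143 + 121)*(5/(-1)) = 264*(5*(-1)) = 264*(-5) = -1320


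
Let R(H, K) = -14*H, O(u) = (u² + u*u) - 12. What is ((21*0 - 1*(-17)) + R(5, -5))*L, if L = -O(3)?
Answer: 318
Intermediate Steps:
O(u) = -12 + 2*u² (O(u) = (u² + u²) - 12 = 2*u² - 12 = -12 + 2*u²)
L = -6 (L = -(-12 + 2*3²) = -(-12 + 2*9) = -(-12 + 18) = -1*6 = -6)
R(H, K) = -14*H (R(H, K) = -7*2*H = -14*H)
((21*0 - 1*(-17)) + R(5, -5))*L = ((21*0 - 1*(-17)) - 14*5)*(-6) = ((0 + 17) - 70)*(-6) = (17 - 70)*(-6) = -53*(-6) = 318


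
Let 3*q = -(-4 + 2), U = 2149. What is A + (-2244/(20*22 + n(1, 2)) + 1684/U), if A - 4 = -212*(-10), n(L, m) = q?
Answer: 3010998226/1420489 ≈ 2119.7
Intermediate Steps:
q = 2/3 (q = (-(-4 + 2))/3 = (-1*(-2))/3 = (1/3)*2 = 2/3 ≈ 0.66667)
n(L, m) = 2/3
A = 2124 (A = 4 - 212*(-10) = 4 + 2120 = 2124)
A + (-2244/(20*22 + n(1, 2)) + 1684/U) = 2124 + (-2244/(20*22 + 2/3) + 1684/2149) = 2124 + (-2244/(440 + 2/3) + 1684*(1/2149)) = 2124 + (-2244/1322/3 + 1684/2149) = 2124 + (-2244*3/1322 + 1684/2149) = 2124 + (-3366/661 + 1684/2149) = 2124 - 6120410/1420489 = 3010998226/1420489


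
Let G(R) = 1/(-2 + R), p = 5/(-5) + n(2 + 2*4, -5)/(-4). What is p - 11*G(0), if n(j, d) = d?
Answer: 23/4 ≈ 5.7500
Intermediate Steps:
p = 1/4 (p = 5/(-5) - 5/(-4) = 5*(-1/5) - 5*(-1/4) = -1 + 5/4 = 1/4 ≈ 0.25000)
p - 11*G(0) = 1/4 - 11/(-2 + 0) = 1/4 - 11/(-2) = 1/4 - 11*(-1/2) = 1/4 + 11/2 = 23/4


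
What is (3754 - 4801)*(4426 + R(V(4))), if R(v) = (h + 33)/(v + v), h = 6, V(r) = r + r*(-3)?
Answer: -74103519/16 ≈ -4.6315e+6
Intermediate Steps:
V(r) = -2*r (V(r) = r - 3*r = -2*r)
R(v) = 39/(2*v) (R(v) = (6 + 33)/(v + v) = 39/((2*v)) = 39*(1/(2*v)) = 39/(2*v))
(3754 - 4801)*(4426 + R(V(4))) = (3754 - 4801)*(4426 + 39/(2*((-2*4)))) = -1047*(4426 + (39/2)/(-8)) = -1047*(4426 + (39/2)*(-⅛)) = -1047*(4426 - 39/16) = -1047*70777/16 = -74103519/16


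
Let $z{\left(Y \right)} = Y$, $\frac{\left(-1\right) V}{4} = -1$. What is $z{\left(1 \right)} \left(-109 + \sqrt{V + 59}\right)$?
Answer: $-109 + 3 \sqrt{7} \approx -101.06$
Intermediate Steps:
$V = 4$ ($V = \left(-4\right) \left(-1\right) = 4$)
$z{\left(1 \right)} \left(-109 + \sqrt{V + 59}\right) = 1 \left(-109 + \sqrt{4 + 59}\right) = 1 \left(-109 + \sqrt{63}\right) = 1 \left(-109 + 3 \sqrt{7}\right) = -109 + 3 \sqrt{7}$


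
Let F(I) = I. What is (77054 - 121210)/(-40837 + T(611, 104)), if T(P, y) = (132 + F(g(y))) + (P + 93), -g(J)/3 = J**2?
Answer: 44156/72449 ≈ 0.60948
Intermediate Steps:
g(J) = -3*J**2
T(P, y) = 225 + P - 3*y**2 (T(P, y) = (132 - 3*y**2) + (P + 93) = (132 - 3*y**2) + (93 + P) = 225 + P - 3*y**2)
(77054 - 121210)/(-40837 + T(611, 104)) = (77054 - 121210)/(-40837 + (225 + 611 - 3*104**2)) = -44156/(-40837 + (225 + 611 - 3*10816)) = -44156/(-40837 + (225 + 611 - 32448)) = -44156/(-40837 - 31612) = -44156/(-72449) = -44156*(-1/72449) = 44156/72449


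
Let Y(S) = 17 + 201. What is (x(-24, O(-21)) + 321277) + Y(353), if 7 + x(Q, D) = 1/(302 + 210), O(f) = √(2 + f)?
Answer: 164601857/512 ≈ 3.2149e+5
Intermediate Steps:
Y(S) = 218
x(Q, D) = -3583/512 (x(Q, D) = -7 + 1/(302 + 210) = -7 + 1/512 = -3583/512)
(x(-24, O(-21)) + 321277) + Y(353) = (-3583/512 + 321277) + 218 = 164490241/512 + 218 = 164601857/512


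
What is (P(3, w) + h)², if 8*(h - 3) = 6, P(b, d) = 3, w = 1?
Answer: 729/16 ≈ 45.563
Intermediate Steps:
h = 15/4 (h = 3 + (⅛)*6 = 3 + ¾ = 15/4 ≈ 3.7500)
(P(3, w) + h)² = (3 + 15/4)² = (27/4)² = 729/16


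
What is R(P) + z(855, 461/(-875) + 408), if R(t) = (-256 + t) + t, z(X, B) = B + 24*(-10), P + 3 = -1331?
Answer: -2411961/875 ≈ -2756.5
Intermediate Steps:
P = -1334 (P = -3 - 1331 = -1334)
z(X, B) = -240 + B (z(X, B) = B - 240 = -240 + B)
R(t) = -256 + 2*t
R(P) + z(855, 461/(-875) + 408) = (-256 + 2*(-1334)) + (-240 + (461/(-875) + 408)) = (-256 - 2668) + (-240 + (461*(-1/875) + 408)) = -2924 + (-240 + (-461/875 + 408)) = -2924 + (-240 + 356539/875) = -2924 + 146539/875 = -2411961/875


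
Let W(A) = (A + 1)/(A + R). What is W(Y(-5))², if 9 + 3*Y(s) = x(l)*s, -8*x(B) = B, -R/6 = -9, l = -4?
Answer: 289/90601 ≈ 0.0031898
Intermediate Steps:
R = 54 (R = -6*(-9) = 54)
x(B) = -B/8
Y(s) = -3 + s/6 (Y(s) = -3 + ((-⅛*(-4))*s)/3 = -3 + (s/2)/3 = -3 + s/6)
W(A) = (1 + A)/(54 + A) (W(A) = (A + 1)/(A + 54) = (1 + A)/(54 + A))
W(Y(-5))² = ((1 + (-3 + (⅙)*(-5)))/(54 + (-3 + (⅙)*(-5))))² = ((1 + (-3 - ⅚))/(54 + (-3 - ⅚)))² = ((1 - 23/6)/(54 - 23/6))² = (-17/6/(301/6))² = ((6/301)*(-17/6))² = (-17/301)² = 289/90601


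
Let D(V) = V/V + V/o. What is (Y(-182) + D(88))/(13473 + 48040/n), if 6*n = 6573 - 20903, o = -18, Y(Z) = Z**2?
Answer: 427150073/173501865 ≈ 2.4619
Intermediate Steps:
n = -7165/3 (n = (6573 - 20903)/6 = (1/6)*(-14330) = -7165/3 ≈ -2388.3)
D(V) = 1 - V/18 (D(V) = V/V + V/(-18) = 1 + V*(-1/18) = 1 - V/18)
(Y(-182) + D(88))/(13473 + 48040/n) = ((-182)**2 + (1 - 1/18*88))/(13473 + 48040/(-7165/3)) = (33124 + (1 - 44/9))/(13473 + 48040*(-3/7165)) = (33124 - 35/9)/(13473 - 28824/1433) = 298081/(9*(19277985/1433)) = (298081/9)*(1433/19277985) = 427150073/173501865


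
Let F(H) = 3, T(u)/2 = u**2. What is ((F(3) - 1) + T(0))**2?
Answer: 4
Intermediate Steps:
T(u) = 2*u**2
((F(3) - 1) + T(0))**2 = ((3 - 1) + 2*0**2)**2 = (2 + 2*0)**2 = (2 + 0)**2 = 2**2 = 4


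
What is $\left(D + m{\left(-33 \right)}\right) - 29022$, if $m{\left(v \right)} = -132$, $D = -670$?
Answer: $-29824$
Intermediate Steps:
$\left(D + m{\left(-33 \right)}\right) - 29022 = \left(-670 - 132\right) - 29022 = -802 - 29022 = -29824$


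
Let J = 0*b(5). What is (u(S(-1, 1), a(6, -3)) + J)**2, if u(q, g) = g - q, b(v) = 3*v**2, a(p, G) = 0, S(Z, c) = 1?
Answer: 1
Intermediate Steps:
J = 0 (J = 0*(3*5**2) = 0*(3*25) = 0*75 = 0)
(u(S(-1, 1), a(6, -3)) + J)**2 = ((0 - 1*1) + 0)**2 = ((0 - 1) + 0)**2 = (-1 + 0)**2 = (-1)**2 = 1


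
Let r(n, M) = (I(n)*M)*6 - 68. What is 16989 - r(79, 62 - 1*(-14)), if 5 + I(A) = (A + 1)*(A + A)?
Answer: -5744503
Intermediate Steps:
I(A) = -5 + 2*A*(1 + A) (I(A) = -5 + (A + 1)*(A + A) = -5 + (1 + A)*(2*A) = -5 + 2*A*(1 + A))
r(n, M) = -68 + 6*M*(-5 + 2*n + 2*n²) (r(n, M) = ((-5 + 2*n + 2*n²)*M)*6 - 68 = (M*(-5 + 2*n + 2*n²))*6 - 68 = 6*M*(-5 + 2*n + 2*n²) - 68 = -68 + 6*M*(-5 + 2*n + 2*n²))
16989 - r(79, 62 - 1*(-14)) = 16989 - (-68 + 6*(62 - 1*(-14))*(-5 + 2*79 + 2*79²)) = 16989 - (-68 + 6*(62 + 14)*(-5 + 158 + 2*6241)) = 16989 - (-68 + 6*76*(-5 + 158 + 12482)) = 16989 - (-68 + 6*76*12635) = 16989 - (-68 + 5761560) = 16989 - 1*5761492 = 16989 - 5761492 = -5744503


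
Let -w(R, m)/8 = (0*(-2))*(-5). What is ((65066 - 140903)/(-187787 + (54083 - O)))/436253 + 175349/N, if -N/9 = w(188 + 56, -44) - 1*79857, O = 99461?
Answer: 17836367292242786/73106717872531185 ≈ 0.24398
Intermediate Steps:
w(R, m) = 0 (w(R, m) = -8*0*(-2)*(-5) = -0*(-5) = -8*0 = 0)
N = 718713 (N = -9*(0 - 1*79857) = -9*(0 - 79857) = -9*(-79857) = 718713)
((65066 - 140903)/(-187787 + (54083 - O)))/436253 + 175349/N = ((65066 - 140903)/(-187787 + (54083 - 1*99461)))/436253 + 175349/718713 = -75837/(-187787 + (54083 - 99461))*(1/436253) + 175349*(1/718713) = -75837/(-187787 - 45378)*(1/436253) + 175349/718713 = -75837/(-233165)*(1/436253) + 175349/718713 = -75837*(-1/233165)*(1/436253) + 175349/718713 = (75837/233165)*(1/436253) + 175349/718713 = 75837/101718930745 + 175349/718713 = 17836367292242786/73106717872531185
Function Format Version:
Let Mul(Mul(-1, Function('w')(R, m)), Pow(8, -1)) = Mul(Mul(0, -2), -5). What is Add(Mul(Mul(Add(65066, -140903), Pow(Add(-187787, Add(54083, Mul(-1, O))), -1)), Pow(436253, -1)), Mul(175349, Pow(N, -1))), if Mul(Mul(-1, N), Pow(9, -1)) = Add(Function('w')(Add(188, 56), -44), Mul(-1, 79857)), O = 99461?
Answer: Rational(17836367292242786, 73106717872531185) ≈ 0.24398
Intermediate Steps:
Function('w')(R, m) = 0 (Function('w')(R, m) = Mul(-8, Mul(Mul(0, -2), -5)) = Mul(-8, Mul(0, -5)) = Mul(-8, 0) = 0)
N = 718713 (N = Mul(-9, Add(0, Mul(-1, 79857))) = Mul(-9, Add(0, -79857)) = Mul(-9, -79857) = 718713)
Add(Mul(Mul(Add(65066, -140903), Pow(Add(-187787, Add(54083, Mul(-1, O))), -1)), Pow(436253, -1)), Mul(175349, Pow(N, -1))) = Add(Mul(Mul(Add(65066, -140903), Pow(Add(-187787, Add(54083, Mul(-1, 99461))), -1)), Pow(436253, -1)), Mul(175349, Pow(718713, -1))) = Add(Mul(Mul(-75837, Pow(Add(-187787, Add(54083, -99461)), -1)), Rational(1, 436253)), Mul(175349, Rational(1, 718713))) = Add(Mul(Mul(-75837, Pow(Add(-187787, -45378), -1)), Rational(1, 436253)), Rational(175349, 718713)) = Add(Mul(Mul(-75837, Pow(-233165, -1)), Rational(1, 436253)), Rational(175349, 718713)) = Add(Mul(Mul(-75837, Rational(-1, 233165)), Rational(1, 436253)), Rational(175349, 718713)) = Add(Mul(Rational(75837, 233165), Rational(1, 436253)), Rational(175349, 718713)) = Add(Rational(75837, 101718930745), Rational(175349, 718713)) = Rational(17836367292242786, 73106717872531185)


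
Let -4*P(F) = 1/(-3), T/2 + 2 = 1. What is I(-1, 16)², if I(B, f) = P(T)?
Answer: 1/144 ≈ 0.0069444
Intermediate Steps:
T = -2 (T = -4 + 2*1 = -4 + 2 = -2)
P(F) = 1/12 (P(F) = -¼/(-3) = -¼*(-⅓) = 1/12)
I(B, f) = 1/12
I(-1, 16)² = (1/12)² = 1/144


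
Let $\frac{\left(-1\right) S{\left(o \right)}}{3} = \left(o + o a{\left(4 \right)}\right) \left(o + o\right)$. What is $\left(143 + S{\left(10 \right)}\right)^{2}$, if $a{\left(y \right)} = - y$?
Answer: $3775249$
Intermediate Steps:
$S{\left(o \right)} = 18 o^{2}$ ($S{\left(o \right)} = - 3 \left(o + o \left(\left(-1\right) 4\right)\right) \left(o + o\right) = - 3 \left(o + o \left(-4\right)\right) 2 o = - 3 \left(o - 4 o\right) 2 o = - 3 - 3 o 2 o = - 3 \left(- 6 o^{2}\right) = 18 o^{2}$)
$\left(143 + S{\left(10 \right)}\right)^{2} = \left(143 + 18 \cdot 10^{2}\right)^{2} = \left(143 + 18 \cdot 100\right)^{2} = \left(143 + 1800\right)^{2} = 1943^{2} = 3775249$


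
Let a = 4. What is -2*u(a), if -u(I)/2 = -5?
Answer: -20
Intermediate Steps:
u(I) = 10 (u(I) = -2*(-5) = 10)
-2*u(a) = -2*10 = -20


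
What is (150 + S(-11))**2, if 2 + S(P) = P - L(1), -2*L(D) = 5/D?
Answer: 77841/4 ≈ 19460.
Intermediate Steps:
L(D) = -5/(2*D)
S(P) = 1/2 + P (S(P) = -2 + (P - (-5)/(2*1)) = -2 + (P - (-5)/2) = -2 + (P - 1*(-5/2)) = -2 + (P + 5/2) = -2 + (5/2 + P) = 1/2 + P)
(150 + S(-11))**2 = (150 + (1/2 - 11))**2 = (150 - 21/2)**2 = (279/2)**2 = 77841/4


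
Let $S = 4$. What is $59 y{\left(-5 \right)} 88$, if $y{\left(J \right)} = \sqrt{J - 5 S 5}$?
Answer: $5192 i \sqrt{105} \approx 53202.0 i$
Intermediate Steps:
$y{\left(J \right)} = \sqrt{-100 + J}$ ($y{\left(J \right)} = \sqrt{J - 5 \cdot 4 \cdot 5} = \sqrt{J - 100} = \sqrt{-100 + J}$)
$59 y{\left(-5 \right)} 88 = 59 \sqrt{-100 - 5} \cdot 88 = 59 \sqrt{-105} \cdot 88 = 59 i \sqrt{105} \cdot 88 = 5192 i \sqrt{105}$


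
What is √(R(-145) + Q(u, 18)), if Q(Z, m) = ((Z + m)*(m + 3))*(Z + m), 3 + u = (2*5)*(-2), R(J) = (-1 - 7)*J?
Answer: √1685 ≈ 41.049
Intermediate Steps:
R(J) = -8*J
u = -23 (u = -3 + (2*5)*(-2) = -3 + 10*(-2) = -3 - 20 = -23)
Q(Z, m) = (Z + m)²*(3 + m) (Q(Z, m) = ((Z + m)*(3 + m))*(Z + m) = ((3 + m)*(Z + m))*(Z + m) = (Z + m)²*(3 + m))
√(R(-145) + Q(u, 18)) = √(-8*(-145) + (-23 + 18)²*(3 + 18)) = √(1160 + (-5)²*21) = √(1160 + 25*21) = √(1160 + 525) = √1685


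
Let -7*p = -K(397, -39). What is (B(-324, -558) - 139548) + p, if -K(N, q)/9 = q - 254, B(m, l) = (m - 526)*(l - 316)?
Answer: 4226101/7 ≈ 6.0373e+5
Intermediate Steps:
B(m, l) = (-526 + m)*(-316 + l)
K(N, q) = 2286 - 9*q (K(N, q) = -9*(q - 254) = -9*(-254 + q) = 2286 - 9*q)
p = 2637/7 (p = -(-1)*(2286 - 9*(-39))/7 = -(-1)*(2286 + 351)/7 = -(-1)*2637/7 = -⅐*(-2637) = 2637/7 ≈ 376.71)
(B(-324, -558) - 139548) + p = ((166216 - 526*(-558) - 316*(-324) - 558*(-324)) - 139548) + 2637/7 = ((166216 + 293508 + 102384 + 180792) - 139548) + 2637/7 = (742900 - 139548) + 2637/7 = 603352 + 2637/7 = 4226101/7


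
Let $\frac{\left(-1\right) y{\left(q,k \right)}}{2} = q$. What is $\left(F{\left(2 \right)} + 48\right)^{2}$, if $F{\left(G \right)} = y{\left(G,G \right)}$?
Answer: $1936$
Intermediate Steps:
$y{\left(q,k \right)} = - 2 q$
$F{\left(G \right)} = - 2 G$
$\left(F{\left(2 \right)} + 48\right)^{2} = \left(\left(-2\right) 2 + 48\right)^{2} = \left(-4 + 48\right)^{2} = 44^{2} = 1936$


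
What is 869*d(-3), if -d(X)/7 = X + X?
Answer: 36498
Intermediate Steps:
d(X) = -14*X (d(X) = -7*(X + X) = -14*X)
869*d(-3) = 869*(-14*(-3)) = 869*42 = 36498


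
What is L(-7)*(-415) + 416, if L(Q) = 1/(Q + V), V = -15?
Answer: 9567/22 ≈ 434.86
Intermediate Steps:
L(Q) = 1/(-15 + Q) (L(Q) = 1/(Q - 15) = 1/(-15 + Q))
L(-7)*(-415) + 416 = -415/(-15 - 7) + 416 = -415/(-22) + 416 = -1/22*(-415) + 416 = 415/22 + 416 = 9567/22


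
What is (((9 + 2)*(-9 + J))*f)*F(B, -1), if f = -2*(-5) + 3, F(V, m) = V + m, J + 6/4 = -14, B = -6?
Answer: 49049/2 ≈ 24525.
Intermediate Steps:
J = -31/2 (J = -3/2 - 14 = -31/2 ≈ -15.500)
f = 13 (f = 10 + 3 = 13)
(((9 + 2)*(-9 + J))*f)*F(B, -1) = (((9 + 2)*(-9 - 31/2))*13)*(-6 - 1) = ((11*(-49/2))*13)*(-7) = -539/2*13*(-7) = -7007/2*(-7) = 49049/2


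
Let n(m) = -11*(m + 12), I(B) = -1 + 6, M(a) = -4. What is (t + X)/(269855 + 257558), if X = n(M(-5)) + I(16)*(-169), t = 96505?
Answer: 95572/527413 ≈ 0.18121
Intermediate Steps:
I(B) = 5
n(m) = -132 - 11*m (n(m) = -11*(12 + m) = -132 - 11*m)
X = -933 (X = (-132 - 11*(-4)) + 5*(-169) = (-132 + 44) - 845 = -88 - 845 = -933)
(t + X)/(269855 + 257558) = (96505 - 933)/(269855 + 257558) = 95572/527413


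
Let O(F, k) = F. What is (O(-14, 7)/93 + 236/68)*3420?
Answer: 5983860/527 ≈ 11355.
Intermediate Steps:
(O(-14, 7)/93 + 236/68)*3420 = (-14/93 + 236/68)*3420 = (-14*1/93 + 236*(1/68))*3420 = (-14/93 + 59/17)*3420 = (5249/1581)*3420 = 5983860/527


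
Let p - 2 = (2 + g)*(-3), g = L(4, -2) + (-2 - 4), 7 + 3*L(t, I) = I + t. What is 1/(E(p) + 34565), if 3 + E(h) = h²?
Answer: 1/34923 ≈ 2.8634e-5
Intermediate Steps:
L(t, I) = -7/3 + I/3 + t/3 (L(t, I) = -7/3 + (I + t)/3 = -7/3 + (I/3 + t/3) = -7/3 + I/3 + t/3)
g = -23/3 (g = (-7/3 + (⅓)*(-2) + (⅓)*4) + (-2 - 4) = (-7/3 - ⅔ + 4/3) - 6 = -5/3 - 6 = -23/3 ≈ -7.6667)
p = 19 (p = 2 + (2 - 23/3)*(-3) = 2 - 17/3*(-3) = 2 + 17 = 19)
E(h) = -3 + h²
1/(E(p) + 34565) = 1/((-3 + 19²) + 34565) = 1/((-3 + 361) + 34565) = 1/(358 + 34565) = 1/34923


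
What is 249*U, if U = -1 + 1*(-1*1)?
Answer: -498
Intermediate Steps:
U = -2 (U = -1 + 1*(-1) = -1 - 1 = -2)
249*U = 249*(-2) = -498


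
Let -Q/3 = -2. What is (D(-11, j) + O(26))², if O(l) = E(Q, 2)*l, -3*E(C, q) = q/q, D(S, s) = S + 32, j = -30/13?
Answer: 1369/9 ≈ 152.11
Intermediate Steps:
Q = 6 (Q = -3*(-2) = 6)
j = -30/13 (j = -30*1/13 = -30/13 ≈ -2.3077)
D(S, s) = 32 + S
E(C, q) = -⅓ (E(C, q) = -q/(3*q) = -⅓*1 = -⅓)
O(l) = -l/3
(D(-11, j) + O(26))² = ((32 - 11) - ⅓*26)² = (21 - 26/3)² = (37/3)² = 1369/9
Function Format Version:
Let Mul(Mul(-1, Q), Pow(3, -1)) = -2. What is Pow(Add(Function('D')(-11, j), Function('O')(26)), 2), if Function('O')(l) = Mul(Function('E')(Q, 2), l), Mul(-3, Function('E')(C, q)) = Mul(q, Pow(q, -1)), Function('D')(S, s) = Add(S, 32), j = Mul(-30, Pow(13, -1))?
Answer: Rational(1369, 9) ≈ 152.11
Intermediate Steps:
Q = 6 (Q = Mul(-3, -2) = 6)
j = Rational(-30, 13) (j = Mul(-30, Rational(1, 13)) = Rational(-30, 13) ≈ -2.3077)
Function('D')(S, s) = Add(32, S)
Function('E')(C, q) = Rational(-1, 3) (Function('E')(C, q) = Mul(Rational(-1, 3), Mul(q, Pow(q, -1))) = Mul(Rational(-1, 3), 1) = Rational(-1, 3))
Function('O')(l) = Mul(Rational(-1, 3), l)
Pow(Add(Function('D')(-11, j), Function('O')(26)), 2) = Pow(Add(Add(32, -11), Mul(Rational(-1, 3), 26)), 2) = Pow(Add(21, Rational(-26, 3)), 2) = Pow(Rational(37, 3), 2) = Rational(1369, 9)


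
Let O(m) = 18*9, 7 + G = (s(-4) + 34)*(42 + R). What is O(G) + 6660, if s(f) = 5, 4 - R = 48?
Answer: 6822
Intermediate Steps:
R = -44 (R = 4 - 1*48 = 4 - 48 = -44)
G = -85 (G = -7 + (5 + 34)*(42 - 44) = -7 + 39*(-2) = -7 - 78 = -85)
O(m) = 162
O(G) + 6660 = 162 + 6660 = 6822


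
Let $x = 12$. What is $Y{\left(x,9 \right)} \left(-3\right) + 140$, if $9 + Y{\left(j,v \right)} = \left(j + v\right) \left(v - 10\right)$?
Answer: $230$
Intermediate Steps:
$Y{\left(j,v \right)} = -9 + \left(-10 + v\right) \left(j + v\right)$ ($Y{\left(j,v \right)} = -9 + \left(j + v\right) \left(v - 10\right) = -9 + \left(j + v\right) \left(-10 + v\right) = -9 + \left(-10 + v\right) \left(j + v\right)$)
$Y{\left(x,9 \right)} \left(-3\right) + 140 = \left(-9 + 9^{2} - 120 - 90 + 12 \cdot 9\right) \left(-3\right) + 140 = \left(-9 + 81 - 120 - 90 + 108\right) \left(-3\right) + 140 = \left(-30\right) \left(-3\right) + 140 = 90 + 140 = 230$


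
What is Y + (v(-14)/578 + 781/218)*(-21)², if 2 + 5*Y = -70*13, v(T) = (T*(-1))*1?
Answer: 443595351/315010 ≈ 1408.2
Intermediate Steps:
v(T) = -T (v(T) = -T*1 = -T)
Y = -912/5 (Y = -⅖ + (-70*13)/5 = -⅖ + (⅕)*(-910) = -⅖ - 182 = -912/5 ≈ -182.40)
Y + (v(-14)/578 + 781/218)*(-21)² = -912/5 + (-1*(-14)/578 + 781/218)*(-21)² = -912/5 + (14*(1/578) + 781*(1/218))*441 = -912/5 + (7/289 + 781/218)*441 = -912/5 + (227235/63002)*441 = -912/5 + 100210635/63002 = 443595351/315010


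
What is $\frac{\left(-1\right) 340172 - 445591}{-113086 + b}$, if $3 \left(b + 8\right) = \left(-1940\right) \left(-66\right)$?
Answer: $\frac{785763}{70414} \approx 11.159$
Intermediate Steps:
$b = 42672$ ($b = -8 + \frac{\left(-1940\right) \left(-66\right)}{3} = -8 + \frac{1}{3} \cdot 128040 = -8 + 42680 = 42672$)
$\frac{\left(-1\right) 340172 - 445591}{-113086 + b} = \frac{\left(-1\right) 340172 - 445591}{-113086 + 42672} = \frac{-340172 - 445591}{-70414} = \left(-785763\right) \left(- \frac{1}{70414}\right) = \frac{785763}{70414}$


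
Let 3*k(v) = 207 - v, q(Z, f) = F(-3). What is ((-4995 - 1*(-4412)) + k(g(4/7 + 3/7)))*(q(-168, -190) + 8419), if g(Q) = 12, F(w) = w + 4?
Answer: -4361560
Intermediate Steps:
F(w) = 4 + w
q(Z, f) = 1 (q(Z, f) = 4 - 3 = 1)
k(v) = 69 - v/3 (k(v) = (207 - v)/3 = 69 - v/3)
((-4995 - 1*(-4412)) + k(g(4/7 + 3/7)))*(q(-168, -190) + 8419) = ((-4995 - 1*(-4412)) + (69 - 1/3*12))*(1 + 8419) = ((-4995 + 4412) + (69 - 4))*8420 = (-583 + 65)*8420 = -518*8420 = -4361560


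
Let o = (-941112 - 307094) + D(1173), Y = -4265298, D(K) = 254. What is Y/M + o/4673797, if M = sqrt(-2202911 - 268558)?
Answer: -1247952/4673797 + 1421766*I*sqrt(2471469)/823823 ≈ -0.26701 + 2713.1*I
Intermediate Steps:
M = I*sqrt(2471469) (M = sqrt(-2471469) = I*sqrt(2471469) ≈ 1572.1*I)
o = -1247952 (o = (-941112 - 307094) + 254 = -1248206 + 254 = -1247952)
Y/M + o/4673797 = -4265298*(-I*sqrt(2471469)/2471469) - 1247952/4673797 = -(-1421766)*I*sqrt(2471469)/823823 - 1247952*1/4673797 = 1421766*I*sqrt(2471469)/823823 - 1247952/4673797 = -1247952/4673797 + 1421766*I*sqrt(2471469)/823823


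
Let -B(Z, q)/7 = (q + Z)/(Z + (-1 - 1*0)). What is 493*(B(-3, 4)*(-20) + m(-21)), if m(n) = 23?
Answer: -5916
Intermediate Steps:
B(Z, q) = -7*(Z + q)/(-1 + Z) (B(Z, q) = -7*(q + Z)/(Z + (-1 - 1*0)) = -7*(Z + q)/(Z + (-1 + 0)) = -7*(Z + q)/(Z - 1) = -7*(Z + q)/(-1 + Z))
493*(B(-3, 4)*(-20) + m(-21)) = 493*((7*(-1*(-3) - 1*4)/(-1 - 3))*(-20) + 23) = 493*((7*(3 - 4)/(-4))*(-20) + 23) = 493*((7*(-¼)*(-1))*(-20) + 23) = 493*((7/4)*(-20) + 23) = 493*(-35 + 23) = 493*(-12) = -5916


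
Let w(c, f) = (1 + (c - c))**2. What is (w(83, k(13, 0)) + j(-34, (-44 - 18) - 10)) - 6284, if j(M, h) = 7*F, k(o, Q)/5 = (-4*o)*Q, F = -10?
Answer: -6353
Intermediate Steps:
k(o, Q) = -20*Q*o (k(o, Q) = 5*((-4*o)*Q) = 5*(-4*Q*o) = -20*Q*o)
w(c, f) = 1 (w(c, f) = (1 + 0)**2 = 1**2 = 1)
j(M, h) = -70 (j(M, h) = 7*(-10) = -70)
(w(83, k(13, 0)) + j(-34, (-44 - 18) - 10)) - 6284 = (1 - 70) - 6284 = -69 - 6284 = -6353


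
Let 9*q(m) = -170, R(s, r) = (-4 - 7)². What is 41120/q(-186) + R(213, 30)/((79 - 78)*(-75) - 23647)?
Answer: -877905833/403274 ≈ -2176.9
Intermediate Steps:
R(s, r) = 121 (R(s, r) = (-11)² = 121)
q(m) = -170/9 (q(m) = (⅑)*(-170) = -170/9)
41120/q(-186) + R(213, 30)/((79 - 78)*(-75) - 23647) = 41120/(-170/9) + 121/((79 - 78)*(-75) - 23647) = 41120*(-9/170) + 121/(1*(-75) - 23647) = -37008/17 + 121/(-75 - 23647) = -37008/17 + 121/(-23722) = -37008/17 + 121*(-1/23722) = -37008/17 - 121/23722 = -877905833/403274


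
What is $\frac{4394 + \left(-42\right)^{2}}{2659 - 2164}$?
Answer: $\frac{6158}{495} \approx 12.44$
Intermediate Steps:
$\frac{4394 + \left(-42\right)^{2}}{2659 - 2164} = \frac{4394 + 1764}{495} = 6158 \cdot \frac{1}{495} = \frac{6158}{495}$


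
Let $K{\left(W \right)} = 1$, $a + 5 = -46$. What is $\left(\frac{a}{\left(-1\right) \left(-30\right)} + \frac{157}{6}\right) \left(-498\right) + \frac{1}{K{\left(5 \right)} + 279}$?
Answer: $- \frac{3411631}{280} \approx -12184.0$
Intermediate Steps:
$a = -51$ ($a = -5 - 46 = -51$)
$\left(\frac{a}{\left(-1\right) \left(-30\right)} + \frac{157}{6}\right) \left(-498\right) + \frac{1}{K{\left(5 \right)} + 279} = \left(- \frac{51}{\left(-1\right) \left(-30\right)} + \frac{157}{6}\right) \left(-498\right) + \frac{1}{1 + 279} = \left(- \frac{51}{30} + 157 \cdot \frac{1}{6}\right) \left(-498\right) + \frac{1}{280} = \left(\left(-51\right) \frac{1}{30} + \frac{157}{6}\right) \left(-498\right) + \frac{1}{280} = \left(- \frac{17}{10} + \frac{157}{6}\right) \left(-498\right) + \frac{1}{280} = \frac{367}{15} \left(-498\right) + \frac{1}{280} = - \frac{60922}{5} + \frac{1}{280} = - \frac{3411631}{280}$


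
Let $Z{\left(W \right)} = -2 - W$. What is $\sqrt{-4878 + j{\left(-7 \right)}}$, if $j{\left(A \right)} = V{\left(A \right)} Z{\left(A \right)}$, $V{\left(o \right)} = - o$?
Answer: $i \sqrt{4843} \approx 69.592 i$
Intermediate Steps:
$j{\left(A \right)} = - A \left(-2 - A\right)$
$\sqrt{-4878 + j{\left(-7 \right)}} = \sqrt{-4878 - 7 \left(2 - 7\right)} = \sqrt{-4878 - -35} = \sqrt{-4878 + 35} = \sqrt{-4843} = i \sqrt{4843}$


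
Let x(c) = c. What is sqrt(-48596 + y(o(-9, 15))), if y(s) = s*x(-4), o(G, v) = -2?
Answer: 2*I*sqrt(12147) ≈ 220.43*I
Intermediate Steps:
y(s) = -4*s (y(s) = s*(-4) = -4*s)
sqrt(-48596 + y(o(-9, 15))) = sqrt(-48596 - 4*(-2)) = sqrt(-48596 + 8) = sqrt(-48588) = 2*I*sqrt(12147)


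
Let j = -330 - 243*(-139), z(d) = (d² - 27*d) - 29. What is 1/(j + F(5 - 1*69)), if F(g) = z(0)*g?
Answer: 1/35303 ≈ 2.8326e-5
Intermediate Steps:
z(d) = -29 + d² - 27*d
j = 33447 (j = -330 + 33777 = 33447)
F(g) = -29*g (F(g) = (-29 + 0² - 27*0)*g = (-29 + 0 + 0)*g = -29*g)
1/(j + F(5 - 1*69)) = 1/(33447 - 29*(5 - 1*69)) = 1/(33447 - 29*(5 - 69)) = 1/(33447 - 29*(-64)) = 1/(33447 + 1856) = 1/35303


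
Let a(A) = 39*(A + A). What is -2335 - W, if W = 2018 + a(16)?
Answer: -5601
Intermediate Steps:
a(A) = 78*A (a(A) = 39*(2*A) = 78*A)
W = 3266 (W = 2018 + 78*16 = 2018 + 1248 = 3266)
-2335 - W = -2335 - 1*3266 = -2335 - 3266 = -5601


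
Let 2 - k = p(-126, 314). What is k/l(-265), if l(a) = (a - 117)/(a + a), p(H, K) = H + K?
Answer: -49290/191 ≈ -258.06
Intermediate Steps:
l(a) = (-117 + a)/(2*a) (l(a) = (-117 + a)/((2*a)) = (-117 + a)*(1/(2*a)) = (-117 + a)/(2*a))
k = -186 (k = 2 - (-126 + 314) = 2 - 1*188 = 2 - 188 = -186)
k/l(-265) = -186*(-530/(-117 - 265)) = -186/((½)*(-1/265)*(-382)) = -186/191/265 = -186*265/191 = -49290/191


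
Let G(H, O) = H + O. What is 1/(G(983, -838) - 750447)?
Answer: -1/750302 ≈ -1.3328e-6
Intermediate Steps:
1/(G(983, -838) - 750447) = 1/((983 - 838) - 750447) = 1/(145 - 750447) = 1/(-750302) = -1/750302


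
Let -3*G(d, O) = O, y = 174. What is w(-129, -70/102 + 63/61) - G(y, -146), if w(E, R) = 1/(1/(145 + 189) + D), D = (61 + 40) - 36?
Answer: -1056268/21711 ≈ -48.651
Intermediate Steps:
D = 65 (D = 101 - 36 = 65)
G(d, O) = -O/3
w(E, R) = 334/21711 (w(E, R) = 1/(1/(145 + 189) + 65) = 1/(1/334 + 65) = 1/(21711/334) = 334/21711)
w(-129, -70/102 + 63/61) - G(y, -146) = 334/21711 - (-1)*(-146)/3 = 334/21711 - 1*146/3 = 334/21711 - 146/3 = -1056268/21711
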